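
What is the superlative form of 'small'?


Apply superlative formation (add -est): 'small' -> 'smallest'.

smallest


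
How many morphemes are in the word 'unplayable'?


Decomposition: un- (prefix) + play (root) + -able (suffix) = 3 morpheme(s)

3 morphemes


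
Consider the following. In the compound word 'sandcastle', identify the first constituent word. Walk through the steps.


Split 'sandcastle' into 'sand' + 'castle'. The first part is 'sand'.

sand


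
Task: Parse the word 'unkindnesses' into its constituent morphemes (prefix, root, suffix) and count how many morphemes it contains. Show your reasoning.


Step 1: Identify prefix: 'un' (meaning: not/reverse)
Step 2: Identify root: 'kind'
Step 3: Identify suffix(es): 'ness, es'
Decomposition: un- (prefix: not/reverse) + kind (root) + -ness (suffix: state of) + -es (plural)
Total morphemes: 4

4 morphemes (un- (prefix: not/reverse) + kind (root) + -ness (suffix: state of) + -es (plural))


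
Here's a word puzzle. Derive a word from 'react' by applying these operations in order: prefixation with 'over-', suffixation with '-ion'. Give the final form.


Step 1: Add prefix 'over-' to 'react' = 'overreact'
Step 2: Add suffix '-ion' to 'overreact' = 'overreaction'

overreaction


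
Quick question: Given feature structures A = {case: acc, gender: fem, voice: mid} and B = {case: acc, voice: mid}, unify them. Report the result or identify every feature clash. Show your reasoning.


Compare features:
case: A=acc vs B=acc -> unified: acc
gender: A=fem vs B=_ -> unified: fem
voice: A=mid vs B=mid -> unified: mid
No clashes found.

Unified: {case: acc, gender: fem, voice: mid}


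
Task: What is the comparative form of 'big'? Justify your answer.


Apply comparative formation (double final consonant, add -er): 'big' -> 'bigger'.

bigger


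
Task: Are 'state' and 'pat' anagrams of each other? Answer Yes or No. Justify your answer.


Sorted letters of 'state': 'aestt'
Sorted letters of 'pat': 'apt'
They do not match.

No


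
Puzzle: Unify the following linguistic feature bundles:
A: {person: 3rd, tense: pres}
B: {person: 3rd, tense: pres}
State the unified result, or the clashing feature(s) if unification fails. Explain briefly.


Compare features:
person: A=3rd vs B=3rd -> unified: 3rd
tense: A=pres vs B=pres -> unified: pres
No clashes found.

Unified: {person: 3rd, tense: pres}


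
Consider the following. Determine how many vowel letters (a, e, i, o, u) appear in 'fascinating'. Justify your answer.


Vowels in 'fascinating': a, i, a, i = 4 vowels.

4


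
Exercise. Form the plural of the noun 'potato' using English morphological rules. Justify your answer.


Apply rule: Add -es (consonant + o). 'potato' becomes 'potatoes'.

potatoes


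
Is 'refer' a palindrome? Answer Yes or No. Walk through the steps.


Forward: 'refer'
Reversed: 'refer'
They are identical.

Yes


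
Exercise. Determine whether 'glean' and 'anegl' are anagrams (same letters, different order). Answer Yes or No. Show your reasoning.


Sorted letters of 'glean': 'aegln'
Sorted letters of 'anegl': 'aegln'
They match.

Yes


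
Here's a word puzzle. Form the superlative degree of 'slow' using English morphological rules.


Apply superlative formation (add -est): 'slow' -> 'slowest'.

slowest


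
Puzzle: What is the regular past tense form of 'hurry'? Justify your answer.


Apply rule: Change -y to -ied. 'hurry' becomes 'hurried'.

hurried


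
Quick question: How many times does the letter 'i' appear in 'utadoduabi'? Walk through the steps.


Letter 'i' in 'utadoduabi': found at position(s) 10 = 1 occurrence(s).

1


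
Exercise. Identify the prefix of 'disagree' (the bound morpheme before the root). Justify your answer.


The word 'disagree' = 'dis' (prefix) + 'agree' (root). The prefix is 'dis'.

dis


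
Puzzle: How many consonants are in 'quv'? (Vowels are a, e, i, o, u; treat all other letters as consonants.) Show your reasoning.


Consonants in 'quv': q, v = 2 consonants.

2


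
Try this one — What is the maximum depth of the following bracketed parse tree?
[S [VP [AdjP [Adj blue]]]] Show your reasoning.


Count bracket nesting levels:
'[' at pos 0: depth = 1
'[' at pos 3: depth = 2
'[' at pos 7: depth = 3
'[' at pos 13: depth = 4
Maximum depth reached: 4

4


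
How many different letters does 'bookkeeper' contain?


Unique letters in 'bookkeeper': {b, e, k, o, p, r} = 6 distinct letters.

6


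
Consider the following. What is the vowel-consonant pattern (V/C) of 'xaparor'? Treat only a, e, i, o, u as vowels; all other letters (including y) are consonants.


Letter mapping: x = C, a = V, p = C, a = V, r = C, o = V, r = C.

CVCVCVC


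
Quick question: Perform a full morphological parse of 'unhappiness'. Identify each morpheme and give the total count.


Step 1: Identify prefix: 'un' (meaning: not/reverse)
Step 2: Identify root: 'happy'
Step 3: Identify suffix(es): 'ness'
Decomposition: un- (prefix: not/reverse) + happy (root) + -ness (suffix: state of)
Total morphemes: 3

3 morphemes (un- (prefix: not/reverse) + happy (root) + -ness (suffix: state of))


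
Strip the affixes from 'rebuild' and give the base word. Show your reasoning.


Remove prefix 're' from 'rebuild' to get root 'build'.

build


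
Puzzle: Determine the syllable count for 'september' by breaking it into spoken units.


Break 'september' into syllables: sep-tem-ber -> sep | tem | ber = 3 syllables

3 syllables


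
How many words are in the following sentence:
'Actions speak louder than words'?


Split into words: Actions | speak | louder | than | words = 5 words.

5


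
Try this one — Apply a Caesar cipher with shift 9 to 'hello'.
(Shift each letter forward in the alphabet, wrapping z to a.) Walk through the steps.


Shift each letter by 9: h -> q, e -> n, l -> u, l -> u, o -> x. Result: 'qnuux'.

qnuux


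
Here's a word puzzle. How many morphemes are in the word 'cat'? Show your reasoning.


Decomposition: cat (free morpheme) = 1 morpheme(s)

1 morphemes


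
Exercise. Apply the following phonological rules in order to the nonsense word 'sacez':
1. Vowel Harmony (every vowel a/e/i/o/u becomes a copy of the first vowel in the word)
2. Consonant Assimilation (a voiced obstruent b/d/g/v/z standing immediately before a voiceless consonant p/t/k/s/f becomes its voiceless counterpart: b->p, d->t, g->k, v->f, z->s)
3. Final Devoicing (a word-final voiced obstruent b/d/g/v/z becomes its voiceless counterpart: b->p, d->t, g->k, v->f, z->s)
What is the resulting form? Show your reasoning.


Starting form: 'sacez'
Rule 1: Vowel Harmony: all vowels become 'a' (matching first vowel). 'sacez' -> 'sacaz'
Rule 2: Consonant Assimilation: no voiced obstruent (b/d/g/v/z) stands immediately before a voiceless consonant (p/t/k/s/f). No change.
Rule 3: Final Devoicing: word-final voiced obstruent 'z' becomes voiceless 's'. 'sacaz' -> 'sacas'
Final form: 'sacas'

sacas


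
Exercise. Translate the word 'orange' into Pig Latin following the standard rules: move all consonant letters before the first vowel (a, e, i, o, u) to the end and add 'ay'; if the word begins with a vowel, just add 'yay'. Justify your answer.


'orange' starts with a vowel, so add 'yay': 'orangeyay'.

orangeyay


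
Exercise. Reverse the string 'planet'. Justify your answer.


Reverse 'planet' character by character: 'tenalp'.

tenalp


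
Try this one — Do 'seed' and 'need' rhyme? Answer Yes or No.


Rime (stressed vowel + following sounds) of 'seed': -eed = /iːd/
Rime of 'need': -eed = /iːd/
/iːd/ and /iːd/ are the same ending sound, so the words rhyme.

Yes


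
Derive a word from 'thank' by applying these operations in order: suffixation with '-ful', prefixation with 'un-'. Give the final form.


Step 1: Add suffix '-ful' to 'thank' = 'thankful'
Step 2: Add prefix 'un-' to 'thankful' = 'unthankful'

unthankful


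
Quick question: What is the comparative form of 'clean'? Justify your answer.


Apply comparative formation (add -er): 'clean' -> 'cleaner'.

cleaner


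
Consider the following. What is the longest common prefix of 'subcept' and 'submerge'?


Compare from the start: 3 characters match: 'sub'. Mismatch at position 4: 'c' vs 'm'.

sub


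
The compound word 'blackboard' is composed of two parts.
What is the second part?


Split 'blackboard' into 'black' + 'board'. The second part is 'board'.

board


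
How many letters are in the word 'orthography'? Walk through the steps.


Spell out 'orthography' and number each letter: o(1), r(2), t(3), h(4), o(5), g(6), r(7), a(8), p(9), h(10), y(11). Total: 11 letters.

11


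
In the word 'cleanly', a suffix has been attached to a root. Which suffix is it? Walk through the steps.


The word 'cleanly' = 'clean' (root) + '-ly' (suffix). The suffix is '-ly'.

ly


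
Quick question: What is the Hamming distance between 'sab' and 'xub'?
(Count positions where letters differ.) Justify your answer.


Alignment:
Position 1: 's' vs 'x' = DIFFER
Position 2: 'a' vs 'u' = DIFFER
Position 3: 'b' vs 'b' = match
Total differences: 2

2


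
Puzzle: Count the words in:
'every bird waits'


Split into words: every | bird | waits = 3 words.

3


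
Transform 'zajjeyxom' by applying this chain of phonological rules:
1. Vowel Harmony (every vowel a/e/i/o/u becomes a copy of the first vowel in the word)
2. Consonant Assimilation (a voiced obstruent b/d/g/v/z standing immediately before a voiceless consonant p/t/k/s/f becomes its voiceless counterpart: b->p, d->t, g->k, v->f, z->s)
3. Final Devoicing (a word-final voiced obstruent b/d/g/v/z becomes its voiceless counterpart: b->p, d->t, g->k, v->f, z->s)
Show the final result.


Starting form: 'zajjeyxom'
Rule 1: Vowel Harmony: all vowels become 'a' (matching first vowel). 'zajjeyxom' -> 'zajjayxam'
Rule 2: Consonant Assimilation: no voiced obstruent (b/d/g/v/z) stands immediately before a voiceless consonant (p/t/k/s/f). No change.
Rule 3: Final Devoicing: final consonant 'm' is not one of the voiced obstruents b/d/g/v/z. No change.
Final form: 'zajjayxam'

zajjayxam


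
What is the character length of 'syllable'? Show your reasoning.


Spell out 'syllable' and number each letter: s(1), y(2), l(3), l(4), a(5), b(6), l(7), e(8). Total: 8 letters.

8


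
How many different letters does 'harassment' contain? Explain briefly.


Unique letters in 'harassment': {a, e, h, m, n, r, s, t} = 8 distinct letters.

8


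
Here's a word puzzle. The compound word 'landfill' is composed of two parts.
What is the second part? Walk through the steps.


Split 'landfill' into 'land' + 'fill'. The second part is 'fill'.

fill


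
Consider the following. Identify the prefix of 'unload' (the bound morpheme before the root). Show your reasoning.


The word 'unload' = 'un' (prefix) + 'load' (root). The prefix is 'un'.

un


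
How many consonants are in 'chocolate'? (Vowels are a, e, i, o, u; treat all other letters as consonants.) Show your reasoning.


Consonants in 'chocolate': c, h, c, l, t = 5 consonants.

5


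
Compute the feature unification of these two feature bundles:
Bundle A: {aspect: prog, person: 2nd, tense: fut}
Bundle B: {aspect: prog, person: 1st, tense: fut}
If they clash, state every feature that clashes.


Compare features:
aspect: A=prog vs B=prog -> unified: prog
person: A=2nd vs B=1st -> CLASH
tense: A=fut vs B=fut -> unified: fut
Clash detected on feature 'person' (2nd vs 1st); unification fails.

CLASH on 'person' (2nd vs 1st)


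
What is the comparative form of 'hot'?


Apply comparative formation (double final consonant, add -er): 'hot' -> 'hotter'.

hotter


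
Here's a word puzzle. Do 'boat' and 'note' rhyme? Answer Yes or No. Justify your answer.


Rime (stressed vowel + following sounds) of 'boat': -oat = /oʊt/
Rime of 'note': -ote = /oʊt/
/oʊt/ and /oʊt/ are the same ending sound, so the words rhyme.

Yes


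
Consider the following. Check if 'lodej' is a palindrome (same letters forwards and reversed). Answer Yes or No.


Forward: 'lodej'
Reversed: 'jedol'
They differ.

No


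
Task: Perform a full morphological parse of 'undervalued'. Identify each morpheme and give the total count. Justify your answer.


Step 1: Identify prefix: 'under' (meaning: beneath/insufficient)
Step 2: Identify root: 'value'
Step 3: Identify suffix(es): 'ed'
Decomposition: under- (prefix: beneath/insufficient) + value (root) + -ed (suffix: past)
Total morphemes: 3

3 morphemes (under- (prefix: beneath/insufficient) + value (root) + -ed (suffix: past))


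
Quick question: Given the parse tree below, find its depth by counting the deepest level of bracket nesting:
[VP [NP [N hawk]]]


Count bracket nesting levels:
'[' at pos 0: depth = 1
'[' at pos 4: depth = 2
'[' at pos 8: depth = 3
Maximum depth reached: 3

3


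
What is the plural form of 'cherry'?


Apply rule: Change -y to -ies (consonant + y). 'cherry' becomes 'cherries'.

cherries


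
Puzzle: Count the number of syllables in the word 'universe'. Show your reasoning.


Break 'universe' into syllables: u-ni-verse -> u | ni | verse = 3 syllables

3 syllables


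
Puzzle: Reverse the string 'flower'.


Reverse 'flower' character by character: 'rewolf'.

rewolf


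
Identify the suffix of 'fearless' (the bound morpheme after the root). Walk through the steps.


The word 'fearless' = 'fear' (root) + '-less' (suffix). The suffix is '-less'.

less


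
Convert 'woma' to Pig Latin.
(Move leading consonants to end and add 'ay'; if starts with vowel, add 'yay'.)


'woma': move consonant cluster 'w' to end and add 'ay': 'omaway'.

omaway


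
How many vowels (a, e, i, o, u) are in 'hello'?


Vowels in 'hello': e, o = 2 vowels.

2


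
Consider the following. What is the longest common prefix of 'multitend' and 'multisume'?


Compare from the start: 5 characters match: 'multi'. Mismatch at position 6: 't' vs 's'.

multi


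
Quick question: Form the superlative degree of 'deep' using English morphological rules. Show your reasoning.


Apply superlative formation (add -est): 'deep' -> 'deepest'.

deepest


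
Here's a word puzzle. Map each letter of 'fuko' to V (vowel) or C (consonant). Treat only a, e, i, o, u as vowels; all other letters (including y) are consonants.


Letter mapping: f = C, u = V, k = C, o = V.

CVCV


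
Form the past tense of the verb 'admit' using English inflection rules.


Apply rule: Double final consonant and add -ed. 'admit' becomes 'admitted'.

admitted


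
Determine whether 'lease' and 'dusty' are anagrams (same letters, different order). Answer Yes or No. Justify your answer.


Sorted letters of 'lease': 'aeels'
Sorted letters of 'dusty': 'dstuy'
They do not match.

No


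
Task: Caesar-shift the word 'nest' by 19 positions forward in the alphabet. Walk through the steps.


Shift each letter by 19: n -> g, e -> x, s -> l, t -> m. Result: 'gxlm'.

gxlm


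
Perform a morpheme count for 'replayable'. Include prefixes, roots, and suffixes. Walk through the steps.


Decomposition: re- (prefix) + play (root) + -able (suffix) = 3 morpheme(s)

3 morphemes


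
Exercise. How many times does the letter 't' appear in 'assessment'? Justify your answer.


Letter 't' in 'assessment': found at position(s) 10 = 1 occurrence(s).

1


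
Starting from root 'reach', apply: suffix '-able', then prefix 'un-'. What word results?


Step 1: Add suffix '-able' to 'reach' = 'reachable'
Step 2: Add prefix 'un-' to 'reachable' = 'unreachable'

unreachable


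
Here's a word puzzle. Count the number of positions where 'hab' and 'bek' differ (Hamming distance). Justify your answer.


Alignment:
Position 1: 'h' vs 'b' = DIFFER
Position 2: 'a' vs 'e' = DIFFER
Position 3: 'b' vs 'k' = DIFFER
Total differences: 3

3


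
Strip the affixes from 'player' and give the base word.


Remove suffix '-er' from 'player' to get root 'play'.

play


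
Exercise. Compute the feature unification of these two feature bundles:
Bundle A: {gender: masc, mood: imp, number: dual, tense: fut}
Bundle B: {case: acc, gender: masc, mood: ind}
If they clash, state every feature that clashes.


Compare features:
case: A=_ vs B=acc -> unified: acc
gender: A=masc vs B=masc -> unified: masc
mood: A=imp vs B=ind -> CLASH
number: A=dual vs B=_ -> unified: dual
tense: A=fut vs B=_ -> unified: fut
Clash detected on feature 'mood' (imp vs ind); unification fails.

CLASH on 'mood' (imp vs ind)


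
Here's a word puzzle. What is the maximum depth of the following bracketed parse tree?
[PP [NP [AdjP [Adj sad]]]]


Count bracket nesting levels:
'[' at pos 0: depth = 1
'[' at pos 4: depth = 2
'[' at pos 8: depth = 3
'[' at pos 14: depth = 4
Maximum depth reached: 4

4


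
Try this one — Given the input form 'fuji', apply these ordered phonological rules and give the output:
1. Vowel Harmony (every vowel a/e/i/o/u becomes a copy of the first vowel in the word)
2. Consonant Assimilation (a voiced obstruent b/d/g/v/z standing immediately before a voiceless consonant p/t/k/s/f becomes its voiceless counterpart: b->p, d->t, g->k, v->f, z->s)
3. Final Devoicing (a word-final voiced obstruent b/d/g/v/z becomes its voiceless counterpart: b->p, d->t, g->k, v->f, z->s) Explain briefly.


Starting form: 'fuji'
Rule 1: Vowel Harmony: all vowels become 'u' (matching first vowel). 'fuji' -> 'fuju'
Rule 2: Consonant Assimilation: no voiced obstruent (b/d/g/v/z) stands immediately before a voiceless consonant (p/t/k/s/f). No change.
Rule 3: Final Devoicing: the word ends in the vowel 'u', not a consonant. No change.
Final form: 'fuju'

fuju


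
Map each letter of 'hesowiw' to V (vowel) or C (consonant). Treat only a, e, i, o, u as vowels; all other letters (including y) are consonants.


Letter mapping: h = C, e = V, s = C, o = V, w = C, i = V, w = C.

CVCVCVC


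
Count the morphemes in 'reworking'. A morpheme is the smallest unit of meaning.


Decomposition: re- (prefix) + work (root) + -ing (suffix) = 3 morpheme(s)

3 morphemes


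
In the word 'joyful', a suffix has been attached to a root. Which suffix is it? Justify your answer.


The word 'joyful' = 'joy' (root) + '-ful' (suffix). The suffix is '-ful'.

ful


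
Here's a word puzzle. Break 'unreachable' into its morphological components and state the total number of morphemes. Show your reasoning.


Step 1: Identify prefix: 'un' (meaning: not/reverse)
Step 2: Identify root: 'reach'
Step 3: Identify suffix(es): 'able'
Decomposition: un- (prefix: not/reverse) + reach (root) + -able (suffix: capable of)
Total morphemes: 3

3 morphemes (un- (prefix: not/reverse) + reach (root) + -able (suffix: capable of))


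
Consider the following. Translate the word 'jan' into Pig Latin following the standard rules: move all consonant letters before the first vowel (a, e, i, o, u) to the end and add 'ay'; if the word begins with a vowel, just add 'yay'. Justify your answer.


'jan': move consonant cluster 'j' to end and add 'ay': 'anjay'.

anjay


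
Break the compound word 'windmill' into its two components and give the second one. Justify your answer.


Split 'windmill' into 'wind' + 'mill'. The second part is 'mill'.

mill


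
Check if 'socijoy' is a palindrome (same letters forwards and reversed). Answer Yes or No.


Forward: 'socijoy'
Reversed: 'yojicos'
They differ.

No


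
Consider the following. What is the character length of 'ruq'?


Spell out 'ruq' and number each letter: r(1), u(2), q(3). Total: 3 letters.

3


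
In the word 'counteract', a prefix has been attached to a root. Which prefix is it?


The word 'counteract' = 'counter' (prefix) + 'act' (root). The prefix is 'counter'.

counter


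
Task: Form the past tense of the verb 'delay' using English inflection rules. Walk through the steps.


Apply rule: Add -ed. 'delay' becomes 'delayed'.

delayed


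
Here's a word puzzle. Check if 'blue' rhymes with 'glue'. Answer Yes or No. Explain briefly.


Rime (stressed vowel + following sounds) of 'blue': -ue = /uː/
Rime of 'glue': -ue = /uː/
/uː/ and /uː/ are the same ending sound, so the words rhyme.

Yes


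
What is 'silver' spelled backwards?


Reverse 'silver' character by character: 'revlis'.

revlis


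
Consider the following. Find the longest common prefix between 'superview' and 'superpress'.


Compare from the start: 5 characters match: 'super'. Mismatch at position 6: 'v' vs 'p'.

super


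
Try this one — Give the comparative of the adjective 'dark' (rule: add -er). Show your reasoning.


Apply comparative formation (add -er): 'dark' -> 'darker'.

darker


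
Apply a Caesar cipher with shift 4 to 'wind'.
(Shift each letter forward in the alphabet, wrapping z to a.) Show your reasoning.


Shift each letter by 4: w -> a, i -> m, n -> r, d -> h. Result: 'amrh'.

amrh


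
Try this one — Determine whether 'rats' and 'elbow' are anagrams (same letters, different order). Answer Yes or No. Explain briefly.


Sorted letters of 'rats': 'arst'
Sorted letters of 'elbow': 'below'
They do not match.

No


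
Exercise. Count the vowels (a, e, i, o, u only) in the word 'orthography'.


Vowels in 'orthography': o, o, a = 3 vowels.

3


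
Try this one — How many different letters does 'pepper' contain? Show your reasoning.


Unique letters in 'pepper': {e, p, r} = 3 distinct letters.

3


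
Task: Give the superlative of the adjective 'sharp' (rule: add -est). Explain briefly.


Apply superlative formation (add -est): 'sharp' -> 'sharpest'.

sharpest


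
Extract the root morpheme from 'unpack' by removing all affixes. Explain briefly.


Remove prefix 'un' from 'unpack' to get root 'pack'.

pack


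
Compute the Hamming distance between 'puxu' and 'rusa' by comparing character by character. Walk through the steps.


Alignment:
Position 1: 'p' vs 'r' = DIFFER
Position 2: 'u' vs 'u' = match
Position 3: 'x' vs 's' = DIFFER
Position 4: 'u' vs 'a' = DIFFER
Total differences: 3

3


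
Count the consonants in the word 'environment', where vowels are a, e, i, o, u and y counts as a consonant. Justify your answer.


Consonants in 'environment': n, v, r, n, m, n, t = 7 consonants.

7


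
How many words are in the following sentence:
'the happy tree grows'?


Split into words: the | happy | tree | grows = 4 words.

4


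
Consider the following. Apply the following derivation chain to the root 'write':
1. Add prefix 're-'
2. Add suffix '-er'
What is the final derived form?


Step 1: Add prefix 're-' to 'write' = 'rewrite'
Step 2: Add suffix '-er' to 'rewrite' = 'rewriter'

rewriter


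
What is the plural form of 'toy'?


Apply rule: Add -s. 'toy' becomes 'toys'.

toys


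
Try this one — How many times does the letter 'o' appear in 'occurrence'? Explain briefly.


Letter 'o' in 'occurrence': found at position(s) 1 = 1 occurrence(s).

1


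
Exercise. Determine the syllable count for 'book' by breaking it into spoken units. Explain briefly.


Break 'book' into syllables: book -> book = 1 syllable

1 syllable


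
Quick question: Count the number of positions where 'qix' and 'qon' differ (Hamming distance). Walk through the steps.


Alignment:
Position 1: 'q' vs 'q' = match
Position 2: 'i' vs 'o' = DIFFER
Position 3: 'x' vs 'n' = DIFFER
Total differences: 2

2


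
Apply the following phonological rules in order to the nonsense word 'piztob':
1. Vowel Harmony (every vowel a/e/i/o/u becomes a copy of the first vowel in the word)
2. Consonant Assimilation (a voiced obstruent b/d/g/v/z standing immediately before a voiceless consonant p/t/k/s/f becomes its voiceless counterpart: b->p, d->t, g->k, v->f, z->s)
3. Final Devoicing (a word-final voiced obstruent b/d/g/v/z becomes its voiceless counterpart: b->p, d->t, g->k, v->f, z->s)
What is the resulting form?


Starting form: 'piztob'
Rule 1: Vowel Harmony: all vowels become 'i' (matching first vowel). 'piztob' -> 'piztib'
Rule 2: Consonant Assimilation: voiced obstruent before voiceless consonant becomes voiceless ('zt' -> 'st'). 'piztib' -> 'pistib'
Rule 3: Final Devoicing: word-final voiced obstruent 'b' becomes voiceless 'p'. 'pistib' -> 'pistip'
Final form: 'pistip'

pistip


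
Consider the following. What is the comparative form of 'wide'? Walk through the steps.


Apply comparative formation (ends in e: add -r): 'wide' -> 'wider'.

wider


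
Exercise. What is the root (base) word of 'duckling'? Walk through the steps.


Remove suffix '-ling' from 'duckling' to get root 'duck'.

duck


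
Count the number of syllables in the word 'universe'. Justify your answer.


Break 'universe' into syllables: u-ni-verse -> u | ni | verse = 3 syllables

3 syllables


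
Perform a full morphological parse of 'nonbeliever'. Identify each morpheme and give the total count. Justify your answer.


Step 1: Identify prefix: 'non' (meaning: not)
Step 2: Identify root: 'believe'
Step 3: Identify suffix(es): 'er'
Decomposition: non- (prefix: not) + believe (root) + -er (suffix: one who)
Total morphemes: 3

3 morphemes (non- (prefix: not) + believe (root) + -er (suffix: one who))


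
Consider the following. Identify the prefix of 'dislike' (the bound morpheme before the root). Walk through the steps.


The word 'dislike' = 'dis' (prefix) + 'like' (root). The prefix is 'dis'.

dis


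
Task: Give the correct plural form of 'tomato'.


Apply rule: Add -es (consonant + o). 'tomato' becomes 'tomatoes'.

tomatoes


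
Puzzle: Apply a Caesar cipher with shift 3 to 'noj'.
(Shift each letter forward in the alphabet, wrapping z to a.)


Shift each letter by 3: n -> q, o -> r, j -> m. Result: 'qrm'.

qrm


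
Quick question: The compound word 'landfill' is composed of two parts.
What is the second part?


Split 'landfill' into 'land' + 'fill'. The second part is 'fill'.

fill


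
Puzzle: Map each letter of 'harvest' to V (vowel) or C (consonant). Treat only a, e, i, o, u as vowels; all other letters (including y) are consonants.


Letter mapping: h = C, a = V, r = C, v = C, e = V, s = C, t = C.

CVCCVCC


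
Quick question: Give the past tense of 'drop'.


Apply rule: Double final consonant and add -ed. 'drop' becomes 'dropped'.

dropped


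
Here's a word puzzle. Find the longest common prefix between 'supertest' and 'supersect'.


Compare from the start: 5 characters match: 'super'. Mismatch at position 6: 't' vs 's'.

super


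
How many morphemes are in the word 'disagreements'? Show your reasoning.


Decomposition: dis- (prefix) + agree (root) + -ment (suffix) + -s (plural) = 4 morpheme(s)

4 morphemes


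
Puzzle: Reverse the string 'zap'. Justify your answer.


Reverse 'zap' character by character: 'paz'.

paz


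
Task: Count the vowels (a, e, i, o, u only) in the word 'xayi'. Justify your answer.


Vowels in 'xayi': a, i = 2 vowels.

2


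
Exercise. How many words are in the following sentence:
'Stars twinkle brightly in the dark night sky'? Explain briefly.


Split into words: Stars | twinkle | brightly | in | the | dark | night | sky = 8 words.

8


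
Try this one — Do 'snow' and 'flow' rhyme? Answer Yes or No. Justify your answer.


Rime (stressed vowel + following sounds) of 'snow': -ow = /oʊ/
Rime of 'flow': -ow = /oʊ/
/oʊ/ and /oʊ/ are the same ending sound, so the words rhyme.

Yes


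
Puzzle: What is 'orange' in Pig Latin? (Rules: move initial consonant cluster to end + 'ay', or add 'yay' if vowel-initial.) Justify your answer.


'orange' starts with a vowel, so add 'yay': 'orangeyay'.

orangeyay


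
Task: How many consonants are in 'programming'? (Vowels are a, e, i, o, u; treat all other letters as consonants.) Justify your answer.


Consonants in 'programming': p, r, g, r, m, m, n, g = 8 consonants.

8


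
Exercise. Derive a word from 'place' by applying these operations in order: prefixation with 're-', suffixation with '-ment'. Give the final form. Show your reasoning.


Step 1: Add prefix 're-' to 'place' = 'replace'
Step 2: Add suffix '-ment' to 'replace' = 'replacement'

replacement


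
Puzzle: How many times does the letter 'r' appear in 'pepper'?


Letter 'r' in 'pepper': found at position(s) 6 = 1 occurrence(s).

1


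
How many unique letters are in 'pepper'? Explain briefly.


Unique letters in 'pepper': {e, p, r} = 3 distinct letters.

3


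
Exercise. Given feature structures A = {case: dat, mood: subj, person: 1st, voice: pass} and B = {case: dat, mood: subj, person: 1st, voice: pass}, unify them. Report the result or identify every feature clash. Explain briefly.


Compare features:
case: A=dat vs B=dat -> unified: dat
mood: A=subj vs B=subj -> unified: subj
person: A=1st vs B=1st -> unified: 1st
voice: A=pass vs B=pass -> unified: pass
No clashes found.

Unified: {case: dat, mood: subj, person: 1st, voice: pass}


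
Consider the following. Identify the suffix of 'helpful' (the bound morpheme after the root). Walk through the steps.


The word 'helpful' = 'help' (root) + '-ful' (suffix). The suffix is '-ful'.

ful


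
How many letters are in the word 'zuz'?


Spell out 'zuz' and number each letter: z(1), u(2), z(3). Total: 3 letters.

3


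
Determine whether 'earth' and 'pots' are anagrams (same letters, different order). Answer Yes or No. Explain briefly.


Sorted letters of 'earth': 'aehrt'
Sorted letters of 'pots': 'opst'
They do not match.

No


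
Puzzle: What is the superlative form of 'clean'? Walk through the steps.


Apply superlative formation (add -est): 'clean' -> 'cleanest'.

cleanest


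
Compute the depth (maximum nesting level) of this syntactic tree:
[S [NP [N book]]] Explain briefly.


Count bracket nesting levels:
'[' at pos 0: depth = 1
'[' at pos 3: depth = 2
'[' at pos 7: depth = 3
Maximum depth reached: 3

3


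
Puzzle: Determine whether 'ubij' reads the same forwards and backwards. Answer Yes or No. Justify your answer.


Forward: 'ubij'
Reversed: 'jibu'
They differ.

No


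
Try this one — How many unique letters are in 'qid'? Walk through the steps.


Unique letters in 'qid': {d, i, q} = 3 distinct letters.

3


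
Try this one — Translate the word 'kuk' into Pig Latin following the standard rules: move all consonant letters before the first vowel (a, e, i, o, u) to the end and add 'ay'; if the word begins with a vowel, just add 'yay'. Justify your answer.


'kuk': move consonant cluster 'k' to end and add 'ay': 'ukkay'.

ukkay


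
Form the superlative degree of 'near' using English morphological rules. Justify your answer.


Apply superlative formation (add -est): 'near' -> 'nearest'.

nearest


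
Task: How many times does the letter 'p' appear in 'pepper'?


Letter 'p' in 'pepper': found at position(s) 1, 3, 4 = 3 occurrence(s).

3


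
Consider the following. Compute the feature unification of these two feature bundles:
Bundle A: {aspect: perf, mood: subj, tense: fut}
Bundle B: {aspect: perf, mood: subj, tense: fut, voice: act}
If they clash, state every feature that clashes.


Compare features:
aspect: A=perf vs B=perf -> unified: perf
mood: A=subj vs B=subj -> unified: subj
tense: A=fut vs B=fut -> unified: fut
voice: A=_ vs B=act -> unified: act
No clashes found.

Unified: {aspect: perf, mood: subj, tense: fut, voice: act}


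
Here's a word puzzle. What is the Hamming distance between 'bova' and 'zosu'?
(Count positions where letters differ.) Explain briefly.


Alignment:
Position 1: 'b' vs 'z' = DIFFER
Position 2: 'o' vs 'o' = match
Position 3: 'v' vs 's' = DIFFER
Position 4: 'a' vs 'u' = DIFFER
Total differences: 3

3


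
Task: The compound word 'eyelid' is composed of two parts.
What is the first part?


Split 'eyelid' into 'eye' + 'lid'. The first part is 'eye'.

eye


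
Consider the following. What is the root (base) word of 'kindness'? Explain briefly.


Remove suffix '-ness' from 'kindness' to get root 'kind'.

kind


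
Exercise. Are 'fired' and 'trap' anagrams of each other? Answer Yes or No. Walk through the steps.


Sorted letters of 'fired': 'defir'
Sorted letters of 'trap': 'aprt'
They do not match.

No


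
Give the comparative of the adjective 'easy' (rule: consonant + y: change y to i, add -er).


Apply comparative formation (consonant + y: change y to i, add -er): 'easy' -> 'easier'.

easier


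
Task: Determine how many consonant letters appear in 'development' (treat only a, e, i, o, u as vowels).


Consonants in 'development': d, v, l, p, m, n, t = 7 consonants.

7


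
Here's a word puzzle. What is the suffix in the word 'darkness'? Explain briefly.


The word 'darkness' = 'dark' (root) + '-ness' (suffix). The suffix is '-ness'.

ness


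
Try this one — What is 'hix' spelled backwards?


Reverse 'hix' character by character: 'xih'.

xih


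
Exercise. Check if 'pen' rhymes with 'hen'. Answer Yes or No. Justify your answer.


Rime (stressed vowel + following sounds) of 'pen': -en = /ɛn/
Rime of 'hen': -en = /ɛn/
/ɛn/ and /ɛn/ are the same ending sound, so the words rhyme.

Yes


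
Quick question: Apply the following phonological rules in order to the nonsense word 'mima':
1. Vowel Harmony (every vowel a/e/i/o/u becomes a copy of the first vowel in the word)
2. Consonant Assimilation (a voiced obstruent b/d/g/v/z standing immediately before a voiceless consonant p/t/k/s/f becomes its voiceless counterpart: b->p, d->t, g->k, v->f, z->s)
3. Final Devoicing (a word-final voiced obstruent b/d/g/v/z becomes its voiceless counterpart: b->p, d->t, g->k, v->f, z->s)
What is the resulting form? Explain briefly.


Starting form: 'mima'
Rule 1: Vowel Harmony: all vowels become 'i' (matching first vowel). 'mima' -> 'mimi'
Rule 2: Consonant Assimilation: no voiced obstruent (b/d/g/v/z) stands immediately before a voiceless consonant (p/t/k/s/f). No change.
Rule 3: Final Devoicing: the word ends in the vowel 'i', not a consonant. No change.
Final form: 'mimi'

mimi


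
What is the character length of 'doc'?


Spell out 'doc' and number each letter: d(1), o(2), c(3). Total: 3 letters.

3


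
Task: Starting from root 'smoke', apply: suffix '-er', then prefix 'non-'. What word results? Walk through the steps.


Step 1: Add suffix '-er' to 'smoke' = 'smoker'
Step 2: Add prefix 'non-' to 'smoker' = 'nonsmoker'

nonsmoker


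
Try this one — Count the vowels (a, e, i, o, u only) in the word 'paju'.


Vowels in 'paju': a, u = 2 vowels.

2


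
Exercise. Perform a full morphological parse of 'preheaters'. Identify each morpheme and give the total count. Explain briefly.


Step 1: Identify prefix: 'pre' (meaning: before)
Step 2: Identify root: 'heat'
Step 3: Identify suffix(es): 'er, s'
Decomposition: pre- (prefix: before) + heat (root) + -er (suffix: one who) + -s (plural)
Total morphemes: 4

4 morphemes (pre- (prefix: before) + heat (root) + -er (suffix: one who) + -s (plural))


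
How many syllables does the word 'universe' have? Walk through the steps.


Break 'universe' into syllables: u-ni-verse -> u | ni | verse = 3 syllables

3 syllables


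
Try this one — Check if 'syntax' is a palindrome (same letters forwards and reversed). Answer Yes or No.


Forward: 'syntax'
Reversed: 'xatnys'
They differ.

No


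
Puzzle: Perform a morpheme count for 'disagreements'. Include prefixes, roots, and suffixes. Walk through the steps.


Decomposition: dis- (prefix) + agree (root) + -ment (suffix) + -s (plural) = 4 morpheme(s)

4 morphemes


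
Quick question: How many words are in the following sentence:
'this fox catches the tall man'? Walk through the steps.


Split into words: this | fox | catches | the | tall | man = 6 words.

6


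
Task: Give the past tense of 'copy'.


Apply rule: Change -y to -ied. 'copy' becomes 'copied'.

copied


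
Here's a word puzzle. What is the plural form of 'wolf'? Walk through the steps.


Apply rule: Change -f to -ves. 'wolf' becomes 'wolves'.

wolves


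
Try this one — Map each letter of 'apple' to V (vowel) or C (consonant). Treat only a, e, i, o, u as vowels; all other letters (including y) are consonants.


Letter mapping: a = V, p = C, p = C, l = C, e = V.

VCCCV


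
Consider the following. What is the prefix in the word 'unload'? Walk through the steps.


The word 'unload' = 'un' (prefix) + 'load' (root). The prefix is 'un'.

un


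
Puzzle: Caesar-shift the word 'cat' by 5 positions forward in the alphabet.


Shift each letter by 5: c -> h, a -> f, t -> y. Result: 'hfy'.

hfy


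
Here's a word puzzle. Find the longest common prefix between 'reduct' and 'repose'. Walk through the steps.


Compare from the start: 2 characters match: 're'. Mismatch at position 3: 'd' vs 'p'.

re


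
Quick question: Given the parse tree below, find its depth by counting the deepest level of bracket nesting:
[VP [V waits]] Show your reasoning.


Count bracket nesting levels:
'[' at pos 0: depth = 1
'[' at pos 4: depth = 2
Maximum depth reached: 2

2


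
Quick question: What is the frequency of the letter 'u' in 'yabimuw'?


Letter 'u' in 'yabimuw': found at position(s) 6 = 1 occurrence(s).

1


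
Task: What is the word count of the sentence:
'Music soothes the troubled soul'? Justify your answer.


Split into words: Music | soothes | the | troubled | soul = 5 words.

5


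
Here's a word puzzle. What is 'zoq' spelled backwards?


Reverse 'zoq' character by character: 'qoz'.

qoz


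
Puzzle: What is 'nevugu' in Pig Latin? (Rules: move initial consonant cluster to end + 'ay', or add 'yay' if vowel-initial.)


'nevugu': move consonant cluster 'n' to end and add 'ay': 'evugunay'.

evugunay


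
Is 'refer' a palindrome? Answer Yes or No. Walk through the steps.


Forward: 'refer'
Reversed: 'refer'
They are identical.

Yes


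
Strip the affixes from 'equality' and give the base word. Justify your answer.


Remove suffix '-ity' from 'equality' to get root 'equal'.

equal


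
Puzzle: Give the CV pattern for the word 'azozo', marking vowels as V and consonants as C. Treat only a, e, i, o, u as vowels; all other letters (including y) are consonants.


Letter mapping: a = V, z = C, o = V, z = C, o = V.

VCVCV


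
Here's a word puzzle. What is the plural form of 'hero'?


Apply rule: Add -es (consonant + o). 'hero' becomes 'heroes'.

heroes


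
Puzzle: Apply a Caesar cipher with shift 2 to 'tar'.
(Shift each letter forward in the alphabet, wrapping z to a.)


Shift each letter by 2: t -> v, a -> c, r -> t. Result: 'vct'.

vct


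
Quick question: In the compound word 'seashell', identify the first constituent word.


Split 'seashell' into 'sea' + 'shell'. The first part is 'sea'.

sea


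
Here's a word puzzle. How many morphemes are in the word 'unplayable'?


Decomposition: un- (prefix) + play (root) + -able (suffix) = 3 morpheme(s)

3 morphemes


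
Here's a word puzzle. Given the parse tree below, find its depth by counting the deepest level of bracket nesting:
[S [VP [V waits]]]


Count bracket nesting levels:
'[' at pos 0: depth = 1
'[' at pos 3: depth = 2
'[' at pos 7: depth = 3
Maximum depth reached: 3

3


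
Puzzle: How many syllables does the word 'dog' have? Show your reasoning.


Break 'dog' into syllables: dog -> dog = 1 syllable

1 syllable


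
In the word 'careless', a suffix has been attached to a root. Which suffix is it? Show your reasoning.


The word 'careless' = 'care' (root) + '-less' (suffix). The suffix is '-less'.

less
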